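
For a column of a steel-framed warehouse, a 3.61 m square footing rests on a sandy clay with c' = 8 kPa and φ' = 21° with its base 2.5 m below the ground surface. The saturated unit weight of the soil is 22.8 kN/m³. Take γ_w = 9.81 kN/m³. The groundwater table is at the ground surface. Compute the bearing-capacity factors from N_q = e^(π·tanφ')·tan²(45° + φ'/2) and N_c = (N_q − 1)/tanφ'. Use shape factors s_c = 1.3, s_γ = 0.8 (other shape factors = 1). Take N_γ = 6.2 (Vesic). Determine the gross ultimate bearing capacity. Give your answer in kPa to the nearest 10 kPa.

tan21° = 0.3839, so N_q = e^(π×0.3839)·tan²(55.5°) = 3.34 × 2.117 = 7.07.
N_c = (7.07 − 1)/tan21° = 15.81.
Water table at ground surface, so effective unit weight γ' = 22.8 − 9.81 = 12.99 kN/m³ is used throughout; overburden q = 12.99 × 2.5 = 32.475 kPa; the same γ' applies in the ½γBN_γ term.
Cohesion term c·N_c·s_c = 8 × 15.815 × 1.3 = 164.47 kPa; surcharge term q·N_q = 32.475 × 7.0708 = 229.62 kPa; self-weight term 0.5·γ·B·N_γ·s_γ = 0.5 × 12.99 × 3.61 × 6.2 × 0.8 = 116.3 kPa.
q_ult = 164.47 + 229.62 + 116.3 = 510.39 kPa.

q_ult ≈ 510 kPa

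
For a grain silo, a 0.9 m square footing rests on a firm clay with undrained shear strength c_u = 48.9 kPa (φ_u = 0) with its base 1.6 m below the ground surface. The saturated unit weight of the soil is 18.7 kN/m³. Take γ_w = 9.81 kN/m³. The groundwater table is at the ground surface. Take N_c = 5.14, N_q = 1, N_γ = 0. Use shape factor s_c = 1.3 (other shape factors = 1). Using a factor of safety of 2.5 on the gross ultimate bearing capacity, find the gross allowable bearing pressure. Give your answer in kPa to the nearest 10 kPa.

γ' = 18.7 − 9.81 = 8.89 kN/m³ (submerged throughout). q = 8.89 × 1.6 = 14.224 kPa.
c·N_c·s_c = 48.9 × 5.14 × 1.3 = 326.75 kPa
q·N_q = 14.224 × 1 = 14.224 kPa
q_ult = 326.75 + 14.224 = 340.97 kPa.
q_all = 340.97 / 2.5 = 136.39 kPa.

q_all ≈ 140 kPa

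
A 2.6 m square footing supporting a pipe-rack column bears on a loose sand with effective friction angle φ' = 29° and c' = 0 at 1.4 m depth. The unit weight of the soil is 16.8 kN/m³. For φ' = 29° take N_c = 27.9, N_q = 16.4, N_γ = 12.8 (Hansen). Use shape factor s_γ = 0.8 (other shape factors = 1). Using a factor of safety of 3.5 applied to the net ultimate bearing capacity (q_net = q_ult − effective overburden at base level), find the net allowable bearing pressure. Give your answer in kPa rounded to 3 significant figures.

q_all(net) ≈ 167 kPa

Effective surcharge at the founding depth q = γ·D_f = 16.8 × 1.4 = 23.52 kPa.
q_ult = q·N_q + 0.5·γ·B·N_γ·s_γ
     = 23.52 × 16.4 + 0.5 × 16.8 × 2.6 × 12.8 × 0.8
     = 385.73 + 223.64 = 609.37 kPa.
Net ultimate: q_net = 609.37 − 23.52 = 585.85 kPa.
q_all(net) = 585.85 / 3.5 = 167.39 kPa.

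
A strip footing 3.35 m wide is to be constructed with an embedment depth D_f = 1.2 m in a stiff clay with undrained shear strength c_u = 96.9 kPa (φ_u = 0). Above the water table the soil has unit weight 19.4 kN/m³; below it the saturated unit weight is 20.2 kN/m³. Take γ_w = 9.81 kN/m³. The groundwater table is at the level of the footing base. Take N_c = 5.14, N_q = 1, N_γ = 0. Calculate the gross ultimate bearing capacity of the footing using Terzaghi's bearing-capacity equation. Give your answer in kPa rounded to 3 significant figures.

Overburden at base level: q = 19.4 × 1.2 = 23.28 kPa.
Cohesion term c·N_c = 96.9 × 5.14 = 498.07 kPa; surcharge term q·N_q = 23.28 × 1 = 23.28 kPa.
q_ult = 498.07 + 23.28 = 521.35 kPa.

q_ult ≈ 521 kPa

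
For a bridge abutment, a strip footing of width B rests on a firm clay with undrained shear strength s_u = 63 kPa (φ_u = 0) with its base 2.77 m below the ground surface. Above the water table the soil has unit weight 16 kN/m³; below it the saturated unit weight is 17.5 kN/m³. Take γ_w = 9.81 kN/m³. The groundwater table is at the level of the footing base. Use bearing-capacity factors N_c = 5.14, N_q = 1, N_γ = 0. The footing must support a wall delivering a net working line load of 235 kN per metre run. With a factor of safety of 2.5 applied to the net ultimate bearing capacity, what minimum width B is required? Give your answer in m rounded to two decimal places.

q = γ·D_f = 16 × 2.77 = 44.32 kPa.
c·N_c = 63 × 5.14 = 323.82 kPa
q·N_q = 44.32 × 1 = 44.32 kPa
q_ult = 323.82 + 44.32 = 368.14 kPa.
For φ = 0 the ½γBN_γ term vanishes, so q_ult is independent of B. q_net = 368.14 − 44.32 = 323.82 kPa; q_all(net) = 323.82/2.5 = 129.53 kPa.
Required width B = w / q_all(net) = 235 / 129.53 = 1.814 m.

B = 1.81 m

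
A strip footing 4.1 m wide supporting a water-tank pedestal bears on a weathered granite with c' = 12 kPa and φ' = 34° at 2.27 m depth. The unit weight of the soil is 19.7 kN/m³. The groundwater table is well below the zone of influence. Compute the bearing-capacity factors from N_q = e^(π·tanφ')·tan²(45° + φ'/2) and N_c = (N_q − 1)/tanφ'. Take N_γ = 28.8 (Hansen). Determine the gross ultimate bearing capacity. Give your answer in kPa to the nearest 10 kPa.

tan34° = 0.6745, so N_q = e^(π×0.6745)·tan²(62°) = 8.323 × 3.537 = 29.44.
N_c = (29.44 − 1)/tan34° = 42.16.
q = γ·D_f = 19.7 × 2.27 = 44.719 kPa.
c·N_c = 12 × 42.164 = 505.96 kPa
q·N_q = 44.719 × 29.44 = 1316.5 kPa
0.5·γ·B·N_γ = 0.5 × 19.7 × 4.1 × 28.8 = 1163.1 kPa
q_ult = 505.96 + 1316.5 + 1163.1 = 2985.6 kPa.

q_ult ≈ 2990 kPa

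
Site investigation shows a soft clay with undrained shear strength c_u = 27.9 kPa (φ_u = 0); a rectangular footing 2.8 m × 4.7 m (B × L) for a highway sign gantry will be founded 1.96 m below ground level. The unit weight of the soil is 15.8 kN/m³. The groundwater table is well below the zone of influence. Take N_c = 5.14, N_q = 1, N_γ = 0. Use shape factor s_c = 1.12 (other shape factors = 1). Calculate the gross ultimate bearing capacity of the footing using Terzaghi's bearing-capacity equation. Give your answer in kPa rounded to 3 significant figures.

q = γ·D_f = 15.8 × 1.96 = 30.968 kPa.
c·N_c·s_c = 27.9 × 5.14 × 1.12 = 160.61 kPa
q·N_q = 30.968 × 1 = 30.968 kPa
q_ult = 160.61 + 30.968 = 191.58 kPa.

q_ult ≈ 192 kPa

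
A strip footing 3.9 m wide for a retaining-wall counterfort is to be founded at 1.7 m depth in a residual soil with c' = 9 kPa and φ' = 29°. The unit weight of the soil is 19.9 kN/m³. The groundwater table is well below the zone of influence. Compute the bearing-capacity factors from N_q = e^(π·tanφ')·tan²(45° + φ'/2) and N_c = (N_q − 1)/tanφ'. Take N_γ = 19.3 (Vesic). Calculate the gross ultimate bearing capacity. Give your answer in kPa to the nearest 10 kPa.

tan29° = 0.5543, so N_q = e^(π×0.5543)·tan²(59.5°) = 5.705 × 2.882 = 16.44.
N_c = (16.44 − 1)/tan29° = 27.86.
Overburden at base level: q = 19.9 × 1.7 = 33.83 kPa.
Cohesion term c·N_c = 9 × 27.86 = 250.74 kPa; surcharge term q·N_q = 33.83 × 16.443 = 556.28 kPa; self-weight term 0.5·γ·B·N_γ = 0.5 × 19.9 × 3.9 × 19.3 = 748.94 kPa.
q_ult = 250.74 + 556.28 + 748.94 = 1556 kPa.

q_ult ≈ 1560 kPa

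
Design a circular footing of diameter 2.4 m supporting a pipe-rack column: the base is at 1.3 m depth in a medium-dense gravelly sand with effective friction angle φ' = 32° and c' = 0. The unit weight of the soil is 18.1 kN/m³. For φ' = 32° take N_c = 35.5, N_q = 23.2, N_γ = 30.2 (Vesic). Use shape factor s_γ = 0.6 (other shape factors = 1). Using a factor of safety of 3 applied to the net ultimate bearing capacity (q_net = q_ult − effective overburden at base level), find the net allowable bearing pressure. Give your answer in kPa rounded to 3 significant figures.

q_all(net) ≈ 305 kPa

Effective surcharge at the founding depth q = γ·D_f = 18.1 × 1.3 = 23.53 kPa.
q_ult = q·N_q + 0.5·γ·B·N_γ·s_γ
     = 23.53 × 23.2 + 0.5 × 18.1 × 2.4 × 30.2 × 0.6
     = 545.9 + 393.57 = 939.46 kPa.
Net ultimate: q_net = 939.46 − 23.53 = 915.93 kPa.
q_all(net) = 915.93 / 3 = 305.31 kPa.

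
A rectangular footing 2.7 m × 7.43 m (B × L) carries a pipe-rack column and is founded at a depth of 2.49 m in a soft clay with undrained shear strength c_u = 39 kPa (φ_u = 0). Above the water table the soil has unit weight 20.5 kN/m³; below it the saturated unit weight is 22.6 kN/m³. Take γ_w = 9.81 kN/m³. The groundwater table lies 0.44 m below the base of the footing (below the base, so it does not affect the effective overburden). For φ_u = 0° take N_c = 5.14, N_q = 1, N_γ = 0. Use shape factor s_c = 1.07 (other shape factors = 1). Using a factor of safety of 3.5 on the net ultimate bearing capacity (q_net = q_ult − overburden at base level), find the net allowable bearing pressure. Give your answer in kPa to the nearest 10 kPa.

q = γ·D_f = 20.5 × 2.49 = 51.045 kPa.
c·N_c·s_c = 39 × 5.14 × 1.07 = 214.49 kPa
q·N_q = 51.045 × 1 = 51.045 kPa
q_ult = 214.49 + 51.045 = 265.54 kPa.
q_net = 265.54 − 51.045 = 214.49 kPa.
q_all(net) = 214.49 / 3.5 = 61.283 kPa.

q_all(net) ≈ 60 kPa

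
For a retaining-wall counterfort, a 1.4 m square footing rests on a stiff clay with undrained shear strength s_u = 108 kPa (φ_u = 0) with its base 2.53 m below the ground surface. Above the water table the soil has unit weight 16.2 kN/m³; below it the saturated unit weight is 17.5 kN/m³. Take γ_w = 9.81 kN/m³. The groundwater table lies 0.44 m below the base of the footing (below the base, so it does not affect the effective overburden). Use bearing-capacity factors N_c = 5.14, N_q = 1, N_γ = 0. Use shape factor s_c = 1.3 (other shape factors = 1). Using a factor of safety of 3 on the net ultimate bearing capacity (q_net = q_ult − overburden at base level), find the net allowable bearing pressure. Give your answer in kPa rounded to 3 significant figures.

q_all(net) ≈ 241 kPa

q = γ·D_f = 16.2 × 2.53 = 40.986 kPa.
c·N_c·s_c = 108 × 5.14 × 1.3 = 721.66 kPa
q·N_q = 40.986 × 1 = 40.986 kPa
q_ult = 721.66 + 40.986 = 762.64 kPa.
q_net = 762.64 − 40.986 = 721.66 kPa.
q_all(net) = 721.66 / 3 = 240.55 kPa.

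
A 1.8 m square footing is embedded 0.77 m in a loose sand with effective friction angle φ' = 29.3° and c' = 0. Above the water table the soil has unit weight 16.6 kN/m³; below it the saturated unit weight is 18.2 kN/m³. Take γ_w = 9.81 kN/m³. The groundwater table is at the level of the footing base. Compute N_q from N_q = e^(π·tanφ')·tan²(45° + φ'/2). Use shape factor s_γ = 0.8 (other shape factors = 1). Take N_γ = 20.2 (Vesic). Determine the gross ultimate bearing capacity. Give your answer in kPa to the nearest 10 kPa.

tan29.3° = 0.5612, so N_q = e^(π×0.5612)·tan²(59.65°) = 5.83 × 2.917 = 17.
q = γ·D_f = 16.6 × 0.77 = 12.782 kPa.
For the ½γBN_γ term take γ' = 18.2 − 9.81 = 8.39 kN/m³ (soil below base is submerged).
q·N_q = 12.782 × 17.004 = 217.35 kPa
0.5·γ·B·N_γ·s_γ = 0.5 × 8.39 × 1.8 × 20.2 × 0.8 = 122.02 kPa
q_ult = 217.35 + 122.02 = 339.38 kPa.

q_ult ≈ 340 kPa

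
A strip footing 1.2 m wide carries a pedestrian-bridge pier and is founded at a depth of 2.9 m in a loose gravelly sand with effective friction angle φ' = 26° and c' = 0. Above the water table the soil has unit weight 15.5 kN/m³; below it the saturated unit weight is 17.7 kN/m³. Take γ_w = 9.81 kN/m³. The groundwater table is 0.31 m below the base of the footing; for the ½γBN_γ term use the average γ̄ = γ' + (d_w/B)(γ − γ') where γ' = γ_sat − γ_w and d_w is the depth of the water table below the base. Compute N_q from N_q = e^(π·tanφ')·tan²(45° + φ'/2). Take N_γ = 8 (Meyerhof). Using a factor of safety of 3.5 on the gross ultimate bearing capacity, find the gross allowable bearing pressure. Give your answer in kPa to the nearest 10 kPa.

q_all ≈ 170 kPa

N_q = e^(π·tan26°)·tan²(58°) = 11.85.
Overburden at base level: q = 15.5 × 2.9 = 44.95 kPa.
The water table is 0.31 m below the base (< B = 1.2 m), so the ½γBN_γ term uses γ̄ = γ' + (d_w/B)(γ − γ') = 7.89 + (0.31/1.2)(15.5 − 7.89) = 9.8559 kN/m³.
Surcharge term q·N_q = 44.95 × 11.854 = 532.85 kPa; self-weight term 0.5·γ·B·N_γ = 0.5 × 9.8559 × 1.2 × 8 = 47.308 kPa.
q_ult = 532.85 + 47.308 = 580.15 kPa.
q_all = 580.15 / 3.5 = 165.76 kPa.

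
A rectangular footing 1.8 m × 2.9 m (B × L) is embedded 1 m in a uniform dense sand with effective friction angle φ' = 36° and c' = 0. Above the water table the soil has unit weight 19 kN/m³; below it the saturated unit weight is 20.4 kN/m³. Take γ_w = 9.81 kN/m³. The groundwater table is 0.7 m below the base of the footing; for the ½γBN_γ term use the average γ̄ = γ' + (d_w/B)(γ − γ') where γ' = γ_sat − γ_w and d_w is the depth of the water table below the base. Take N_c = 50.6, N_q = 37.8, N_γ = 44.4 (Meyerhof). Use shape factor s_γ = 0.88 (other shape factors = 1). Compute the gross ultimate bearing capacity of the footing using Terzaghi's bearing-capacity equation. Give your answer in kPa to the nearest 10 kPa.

q = γ·D_f = 19 × 1 = 19 kPa.
γ' = 10.59 kN/m³; averaging over the depth B below the base, γ̄ = γ' + (d_w/B)(γ − γ') = 13.861 kN/m³.
q·N_q = 19 × 37.8 = 718.2 kPa
0.5·γ·B·N_γ·s_γ = 0.5 × 13.861 × 1.8 × 44.4 × 0.88 = 487.4 kPa
q_ult = 718.2 + 487.4 = 1205.6 kPa.

q_ult ≈ 1210 kPa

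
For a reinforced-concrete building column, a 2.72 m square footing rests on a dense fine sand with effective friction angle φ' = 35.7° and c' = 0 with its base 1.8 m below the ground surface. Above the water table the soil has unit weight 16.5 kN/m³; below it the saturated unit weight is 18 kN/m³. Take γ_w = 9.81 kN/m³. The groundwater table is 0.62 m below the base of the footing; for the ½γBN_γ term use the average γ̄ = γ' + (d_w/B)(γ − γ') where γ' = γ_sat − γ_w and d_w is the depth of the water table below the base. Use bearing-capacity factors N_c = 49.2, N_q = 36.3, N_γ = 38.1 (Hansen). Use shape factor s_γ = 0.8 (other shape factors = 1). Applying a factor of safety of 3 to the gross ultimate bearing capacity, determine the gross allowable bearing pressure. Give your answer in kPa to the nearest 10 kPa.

q_all ≈ 500 kPa

q = γ·D_f = 16.5 × 1.8 = 29.7 kPa.
γ' = 8.19 kN/m³; averaging over the depth B below the base, γ̄ = γ' + (d_w/B)(γ − γ') = 10.084 kN/m³.
q·N_q = 29.7 × 36.3 = 1078.1 kPa
0.5·γ·B·N_γ·s_γ = 0.5 × 10.084 × 2.72 × 38.1 × 0.8 = 418.02 kPa
q_ult = 1078.1 + 418.02 = 1496.1 kPa.
q_all = q_ult / FS = 1496.1 / 3 = 498.71 kPa.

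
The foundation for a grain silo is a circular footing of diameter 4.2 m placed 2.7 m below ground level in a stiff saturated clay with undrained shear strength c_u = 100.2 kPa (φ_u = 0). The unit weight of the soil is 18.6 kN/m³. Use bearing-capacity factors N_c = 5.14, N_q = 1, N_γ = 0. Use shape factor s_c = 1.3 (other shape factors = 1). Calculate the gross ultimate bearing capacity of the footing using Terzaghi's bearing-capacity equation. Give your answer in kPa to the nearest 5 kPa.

Effective surcharge at the founding depth q = γ·D_f = 18.6 × 2.7 = 50.22 kPa.
q_ult = c·N_c·s_c + q·N_q
     = 100.2 × 5.14 × 1.3 + 50.22 × 1
     = 669.54 + 50.22 = 719.76 kPa.

q_ult ≈ 720 kPa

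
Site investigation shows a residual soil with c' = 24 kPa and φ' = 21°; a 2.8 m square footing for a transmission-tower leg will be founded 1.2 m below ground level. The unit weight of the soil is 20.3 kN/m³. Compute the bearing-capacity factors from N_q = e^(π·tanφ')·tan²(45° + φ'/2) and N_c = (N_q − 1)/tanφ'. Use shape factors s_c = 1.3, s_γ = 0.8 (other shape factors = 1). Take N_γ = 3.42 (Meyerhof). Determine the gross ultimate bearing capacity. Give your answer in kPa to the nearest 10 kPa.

q_ult ≈ 740 kPa

tan21° = 0.3839, so N_q = e^(π×0.3839)·tan²(55.5°) = 3.34 × 2.117 = 7.07.
N_c = (7.07 − 1)/tan21° = 15.81.
Overburden at base level: q = 20.3 × 1.2 = 24.36 kPa.
Cohesion term c·N_c·s_c = 24 × 15.815 × 1.3 = 493.42 kPa; surcharge term q·N_q = 24.36 × 7.0708 = 172.24 kPa; self-weight term 0.5·γ·B·N_γ·s_γ = 0.5 × 20.3 × 2.8 × 3.42 × 0.8 = 77.757 kPa.
q_ult = 493.42 + 172.24 + 77.757 = 743.43 kPa.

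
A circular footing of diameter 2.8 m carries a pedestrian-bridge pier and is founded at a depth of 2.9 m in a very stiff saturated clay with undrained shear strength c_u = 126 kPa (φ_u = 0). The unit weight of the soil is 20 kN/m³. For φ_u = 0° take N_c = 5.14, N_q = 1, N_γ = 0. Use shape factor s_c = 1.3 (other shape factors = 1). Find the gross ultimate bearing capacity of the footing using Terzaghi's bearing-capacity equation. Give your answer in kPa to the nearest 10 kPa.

q_ult ≈ 900 kPa

q = γ·D_f = 20 × 2.9 = 58 kPa.
c·N_c·s_c = 126 × 5.14 × 1.3 = 841.93 kPa
q·N_q = 58 × 1 = 58 kPa
q_ult = 841.93 + 58 = 899.93 kPa.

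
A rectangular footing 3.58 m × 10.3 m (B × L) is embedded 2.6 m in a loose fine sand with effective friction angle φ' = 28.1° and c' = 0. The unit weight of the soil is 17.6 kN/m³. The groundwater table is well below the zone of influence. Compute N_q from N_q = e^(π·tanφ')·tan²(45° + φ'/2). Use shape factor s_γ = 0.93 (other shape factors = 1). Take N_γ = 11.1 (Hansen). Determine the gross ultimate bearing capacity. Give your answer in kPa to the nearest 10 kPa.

tan28.1° = 0.534, so N_q = e^(π×0.534)·tan²(59.05°) = 5.352 × 2.781 = 14.88.
Effective surcharge at the founding depth q = γ·D_f = 17.6 × 2.6 = 45.76 kPa.
q_ult = q·N_q + 0.5·γ·B·N_γ·s_γ
     = 45.76 × 14.883 + 0.5 × 17.6 × 3.58 × 11.1 × 0.93
     = 681.03 + 325.22 = 1006.2 kPa.

q_ult ≈ 1010 kPa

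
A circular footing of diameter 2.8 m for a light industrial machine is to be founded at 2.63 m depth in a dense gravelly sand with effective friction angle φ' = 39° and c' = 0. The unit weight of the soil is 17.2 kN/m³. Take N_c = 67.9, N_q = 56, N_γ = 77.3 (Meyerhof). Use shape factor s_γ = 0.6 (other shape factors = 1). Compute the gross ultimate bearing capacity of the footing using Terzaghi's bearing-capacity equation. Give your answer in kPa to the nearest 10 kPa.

Overburden at base level: q = 17.2 × 2.63 = 45.236 kPa.
Surcharge term q·N_q = 45.236 × 56 = 2533.2 kPa; self-weight term 0.5·γ·B·N_γ·s_γ = 0.5 × 17.2 × 2.8 × 77.3 × 0.6 = 1116.8 kPa.
q_ult = 2533.2 + 1116.8 = 3650 kPa.

q_ult ≈ 3650 kPa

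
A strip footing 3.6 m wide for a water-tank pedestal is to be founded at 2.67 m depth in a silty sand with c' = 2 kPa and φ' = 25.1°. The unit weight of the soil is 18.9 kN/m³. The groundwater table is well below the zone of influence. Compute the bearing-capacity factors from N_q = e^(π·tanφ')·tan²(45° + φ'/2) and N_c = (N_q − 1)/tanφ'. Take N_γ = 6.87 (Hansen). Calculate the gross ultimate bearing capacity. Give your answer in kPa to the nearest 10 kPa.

tan25.1° = 0.4684, so N_q = e^(π×0.4684)·tan²(57.55°) = 4.356 × 2.473 = 10.78.
N_c = (10.78 − 1)/tan25.1° = 20.87.
q = γ·D_f = 18.9 × 2.67 = 50.463 kPa.
c·N_c = 2 × 20.867 = 41.735 kPa
q·N_q = 50.463 × 10.775 = 543.74 kPa
0.5·γ·B·N_γ = 0.5 × 18.9 × 3.6 × 6.87 = 233.72 kPa
q_ult = 41.735 + 543.74 + 233.72 = 819.19 kPa.

q_ult ≈ 820 kPa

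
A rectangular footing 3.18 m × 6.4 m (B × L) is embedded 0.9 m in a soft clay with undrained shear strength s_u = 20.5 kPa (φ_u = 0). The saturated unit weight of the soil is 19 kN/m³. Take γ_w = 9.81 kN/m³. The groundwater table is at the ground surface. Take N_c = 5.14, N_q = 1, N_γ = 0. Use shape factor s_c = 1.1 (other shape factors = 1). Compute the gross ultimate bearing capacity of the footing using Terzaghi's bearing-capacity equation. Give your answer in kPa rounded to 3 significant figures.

q_ult ≈ 124 kPa

γ' = 19 − 9.81 = 9.19 kN/m³ (submerged throughout). q = 9.19 × 0.9 = 8.271 kPa.
c·N_c·s_c = 20.5 × 5.14 × 1.1 = 115.91 kPa
q·N_q = 8.271 × 1 = 8.271 kPa
q_ult = 115.91 + 8.271 = 124.18 kPa.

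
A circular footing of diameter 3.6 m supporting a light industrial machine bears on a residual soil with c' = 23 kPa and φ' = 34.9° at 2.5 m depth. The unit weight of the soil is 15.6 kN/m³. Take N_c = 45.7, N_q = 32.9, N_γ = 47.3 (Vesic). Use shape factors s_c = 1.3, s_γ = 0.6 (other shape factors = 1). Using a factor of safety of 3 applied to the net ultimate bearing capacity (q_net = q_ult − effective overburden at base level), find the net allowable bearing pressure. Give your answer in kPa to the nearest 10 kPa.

Overburden at base level: q = 15.6 × 2.5 = 39 kPa.
Cohesion term c·N_c·s_c = 23 × 45.7 × 1.3 = 1366.4 kPa; surcharge term q·N_q = 39 × 32.9 = 1283.1 kPa; self-weight term 0.5·γ·B·N_γ·s_γ = 0.5 × 15.6 × 3.6 × 47.3 × 0.6 = 796.91 kPa.
q_ult = 1366.4 + 1283.1 + 796.91 = 3446.4 kPa.
Net ultimate: q_net = 3446.4 − 39 = 3407.4 kPa.
q_all(net) = 3407.4 / 3 = 1135.8 kPa.

q_all(net) ≈ 1140 kPa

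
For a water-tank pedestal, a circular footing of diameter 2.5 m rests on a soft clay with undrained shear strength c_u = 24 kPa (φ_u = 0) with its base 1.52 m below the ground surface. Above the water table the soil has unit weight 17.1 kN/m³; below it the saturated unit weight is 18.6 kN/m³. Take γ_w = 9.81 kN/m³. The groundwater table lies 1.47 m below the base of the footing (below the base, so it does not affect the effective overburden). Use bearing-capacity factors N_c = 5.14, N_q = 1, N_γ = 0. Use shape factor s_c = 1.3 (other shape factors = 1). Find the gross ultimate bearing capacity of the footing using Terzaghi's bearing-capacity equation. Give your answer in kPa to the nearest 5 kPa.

q_ult ≈ 185 kPa

q = γ·D_f = 17.1 × 1.52 = 25.992 kPa.
c·N_c·s_c = 24 × 5.14 × 1.3 = 160.37 kPa
q·N_q = 25.992 × 1 = 25.992 kPa
q_ult = 160.37 + 25.992 = 186.36 kPa.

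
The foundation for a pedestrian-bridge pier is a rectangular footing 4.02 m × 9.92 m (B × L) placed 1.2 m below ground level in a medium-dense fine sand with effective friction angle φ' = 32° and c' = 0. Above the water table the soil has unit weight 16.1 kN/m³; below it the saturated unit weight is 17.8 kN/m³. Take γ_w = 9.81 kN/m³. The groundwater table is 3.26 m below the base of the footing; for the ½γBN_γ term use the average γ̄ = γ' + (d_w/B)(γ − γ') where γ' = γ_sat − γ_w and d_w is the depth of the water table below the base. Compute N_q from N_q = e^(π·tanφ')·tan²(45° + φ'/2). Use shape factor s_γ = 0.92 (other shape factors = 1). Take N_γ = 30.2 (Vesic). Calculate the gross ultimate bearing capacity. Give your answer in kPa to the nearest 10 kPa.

q_ult ≈ 1260 kPa

tan32° = 0.6249, so N_q = e^(π×0.6249)·tan²(61°) = 7.121 × 3.255 = 23.18.
Effective surcharge at the founding depth q = γ·D_f = 16.1 × 1.2 = 19.32 kPa.
With d_w = 3.26 m < B, γ̄ = 7.99 + (3.26/4.02) × (16.1 − 7.99) = 14.567 kN/m³.
q_ult = q·N_q + 0.5·γ·B·N_γ·s_γ
     = 19.32 × 23.177 + 0.5 × 14.567 × 4.02 × 30.2 × 0.92
     = 447.78 + 813.49 = 1261.3 kPa.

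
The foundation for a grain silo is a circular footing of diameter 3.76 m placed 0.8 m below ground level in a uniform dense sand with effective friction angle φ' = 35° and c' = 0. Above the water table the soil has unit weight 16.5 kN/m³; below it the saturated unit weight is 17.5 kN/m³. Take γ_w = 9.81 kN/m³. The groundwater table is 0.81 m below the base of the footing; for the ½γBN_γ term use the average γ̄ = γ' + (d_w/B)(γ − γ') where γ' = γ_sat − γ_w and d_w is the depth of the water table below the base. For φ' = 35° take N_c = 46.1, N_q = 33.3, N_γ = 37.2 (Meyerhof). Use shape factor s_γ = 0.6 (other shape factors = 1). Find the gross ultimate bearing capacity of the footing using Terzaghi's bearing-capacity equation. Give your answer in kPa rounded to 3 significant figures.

q_ult ≈ 842 kPa

q = γ·D_f = 16.5 × 0.8 = 13.2 kPa.
γ' = 7.69 kN/m³; averaging over the depth B below the base, γ̄ = γ' + (d_w/B)(γ − γ') = 9.5879 kN/m³.
q·N_q = 13.2 × 33.3 = 439.56 kPa
0.5·γ·B·N_γ·s_γ = 0.5 × 9.5879 × 3.76 × 37.2 × 0.6 = 402.32 kPa
q_ult = 439.56 + 402.32 = 841.88 kPa.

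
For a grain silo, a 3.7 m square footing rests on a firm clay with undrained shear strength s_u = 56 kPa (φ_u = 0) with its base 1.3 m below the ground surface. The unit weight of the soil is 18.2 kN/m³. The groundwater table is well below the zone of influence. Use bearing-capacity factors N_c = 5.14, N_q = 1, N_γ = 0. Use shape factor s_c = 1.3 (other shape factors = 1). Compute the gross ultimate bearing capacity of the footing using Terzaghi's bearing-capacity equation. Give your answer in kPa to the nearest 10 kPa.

Overburden at base level: q = 18.2 × 1.3 = 23.66 kPa.
Cohesion term c·N_c·s_c = 56 × 5.14 × 1.3 = 374.19 kPa; surcharge term q·N_q = 23.66 × 1 = 23.66 kPa.
q_ult = 374.19 + 23.66 = 397.85 kPa.

q_ult ≈ 400 kPa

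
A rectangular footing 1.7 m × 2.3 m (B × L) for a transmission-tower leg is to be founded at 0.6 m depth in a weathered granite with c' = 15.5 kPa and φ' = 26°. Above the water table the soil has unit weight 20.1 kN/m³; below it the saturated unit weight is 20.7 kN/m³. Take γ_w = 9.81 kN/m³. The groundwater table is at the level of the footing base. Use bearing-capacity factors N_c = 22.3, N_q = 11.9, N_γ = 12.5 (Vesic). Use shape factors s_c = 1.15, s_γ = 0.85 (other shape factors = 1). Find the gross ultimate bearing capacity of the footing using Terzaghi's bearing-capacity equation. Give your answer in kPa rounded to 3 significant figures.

q_ult ≈ 639 kPa

q = γ·D_f = 20.1 × 0.6 = 12.06 kPa.
For the ½γBN_γ term take γ' = 20.7 − 9.81 = 10.89 kN/m³ (soil below base is submerged).
c·N_c·s_c = 15.5 × 22.3 × 1.15 = 397.5 kPa
q·N_q = 12.06 × 11.9 = 143.51 kPa
0.5·γ·B·N_γ·s_γ = 0.5 × 10.89 × 1.7 × 12.5 × 0.85 = 98.35 kPa
q_ult = 397.5 + 143.51 + 98.35 = 639.36 kPa.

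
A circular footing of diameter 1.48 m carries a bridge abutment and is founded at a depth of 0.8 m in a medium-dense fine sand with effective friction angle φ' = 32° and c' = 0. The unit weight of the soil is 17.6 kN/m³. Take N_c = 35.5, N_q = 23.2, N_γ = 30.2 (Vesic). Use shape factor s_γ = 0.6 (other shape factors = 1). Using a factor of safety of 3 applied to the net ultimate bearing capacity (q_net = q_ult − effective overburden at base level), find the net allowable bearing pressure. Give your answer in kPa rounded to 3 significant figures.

q_all(net) ≈ 183 kPa

Effective surcharge at the founding depth q = γ·D_f = 17.6 × 0.8 = 14.08 kPa.
q_ult = q·N_q + 0.5·γ·B·N_γ·s_γ
     = 14.08 × 23.2 + 0.5 × 17.6 × 1.48 × 30.2 × 0.6
     = 326.66 + 235.99 = 562.65 kPa.
Net ultimate: q_net = 562.65 − 14.08 = 548.57 kPa.
q_all(net) = 548.57 / 3 = 182.86 kPa.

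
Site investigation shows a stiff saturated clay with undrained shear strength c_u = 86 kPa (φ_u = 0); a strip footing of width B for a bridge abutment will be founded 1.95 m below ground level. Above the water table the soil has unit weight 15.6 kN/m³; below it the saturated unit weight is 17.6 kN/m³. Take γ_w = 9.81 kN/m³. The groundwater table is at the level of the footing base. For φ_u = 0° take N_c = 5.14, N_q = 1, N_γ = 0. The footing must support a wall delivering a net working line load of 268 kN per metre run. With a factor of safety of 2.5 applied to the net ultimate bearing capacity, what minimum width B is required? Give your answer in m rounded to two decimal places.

Overburden at base level: q = 15.6 × 1.95 = 30.42 kPa.
Cohesion term c·N_c = 86 × 5.14 = 442.04 kPa; surcharge term q·N_q = 30.42 × 1 = 30.42 kPa.
q_ult = 442.04 + 30.42 = 472.46 kPa.
For φ = 0 the ½γBN_γ term vanishes, so q_ult is independent of B. q_net = 472.46 − 30.42 = 442.04 kPa; q_all(net) = 442.04/2.5 = 176.82 kPa.
Required width B = w / q_all(net) = 268 / 176.82 = 1.516 m.

B = 1.52 m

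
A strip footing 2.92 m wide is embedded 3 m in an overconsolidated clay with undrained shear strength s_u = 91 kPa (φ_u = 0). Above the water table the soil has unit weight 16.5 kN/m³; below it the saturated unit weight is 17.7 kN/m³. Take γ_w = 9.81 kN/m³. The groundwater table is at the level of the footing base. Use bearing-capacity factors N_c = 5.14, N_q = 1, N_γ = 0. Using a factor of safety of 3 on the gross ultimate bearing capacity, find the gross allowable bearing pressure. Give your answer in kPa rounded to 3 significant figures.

Overburden at base level: q = 16.5 × 3 = 49.5 kPa.
Cohesion term c·N_c = 91 × 5.14 = 467.74 kPa; surcharge term q·N_q = 49.5 × 1 = 49.5 kPa.
q_ult = 467.74 + 49.5 = 517.24 kPa.
q_all = 517.24 / 3 = 172.41 kPa.

q_all ≈ 172 kPa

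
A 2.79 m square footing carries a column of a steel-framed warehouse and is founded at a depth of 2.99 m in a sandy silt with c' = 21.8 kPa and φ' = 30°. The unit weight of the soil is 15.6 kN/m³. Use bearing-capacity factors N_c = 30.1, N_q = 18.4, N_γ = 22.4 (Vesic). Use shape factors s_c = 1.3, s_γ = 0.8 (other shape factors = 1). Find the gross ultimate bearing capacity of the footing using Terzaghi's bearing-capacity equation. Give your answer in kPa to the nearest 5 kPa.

Overburden at base level: q = 15.6 × 2.99 = 46.644 kPa.
Cohesion term c·N_c·s_c = 21.8 × 30.1 × 1.3 = 853.03 kPa; surcharge term q·N_q = 46.644 × 18.4 = 858.25 kPa; self-weight term 0.5·γ·B·N_γ·s_γ = 0.5 × 15.6 × 2.79 × 22.4 × 0.8 = 389.98 kPa.
q_ult = 853.03 + 858.25 + 389.98 = 2101.3 kPa.

q_ult ≈ 2100 kPa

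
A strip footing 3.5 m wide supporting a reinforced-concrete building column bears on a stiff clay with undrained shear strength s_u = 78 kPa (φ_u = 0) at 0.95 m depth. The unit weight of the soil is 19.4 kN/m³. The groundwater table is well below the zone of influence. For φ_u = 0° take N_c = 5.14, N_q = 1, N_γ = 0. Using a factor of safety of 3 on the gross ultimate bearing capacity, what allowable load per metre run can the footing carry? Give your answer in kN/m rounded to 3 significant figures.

≈ 489 kN/m

q = γ·D_f = 19.4 × 0.95 = 18.43 kPa.
c·N_c = 78 × 5.14 = 400.92 kPa
q·N_q = 18.43 × 1 = 18.43 kPa
q_ult = 400.92 + 18.43 = 419.35 kPa.
Gross allowable pressure q_all = 419.35 / 3 = 139.78 kPa.
Allowable wall load = q_all × B = 139.78 × 3.5 = 489.24 kN per metre run.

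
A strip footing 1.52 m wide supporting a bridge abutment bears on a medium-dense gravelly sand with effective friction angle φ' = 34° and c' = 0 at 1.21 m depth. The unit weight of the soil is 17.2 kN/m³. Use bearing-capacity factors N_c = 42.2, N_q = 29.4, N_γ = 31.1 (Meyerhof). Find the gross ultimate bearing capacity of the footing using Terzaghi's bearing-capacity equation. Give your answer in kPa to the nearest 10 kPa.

q = γ·D_f = 17.2 × 1.21 = 20.812 kPa.
q·N_q = 20.812 × 29.4 = 611.87 kPa
0.5·γ·B·N_γ = 0.5 × 17.2 × 1.52 × 31.1 = 406.54 kPa
q_ult = 611.87 + 406.54 = 1018.4 kPa.

q_ult ≈ 1020 kPa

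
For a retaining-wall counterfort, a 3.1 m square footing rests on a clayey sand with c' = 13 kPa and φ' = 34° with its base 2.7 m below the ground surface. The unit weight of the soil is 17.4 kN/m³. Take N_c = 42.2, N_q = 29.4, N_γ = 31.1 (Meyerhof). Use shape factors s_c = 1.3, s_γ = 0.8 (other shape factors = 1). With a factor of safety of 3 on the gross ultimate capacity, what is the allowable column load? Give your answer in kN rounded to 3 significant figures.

Overburden at base level: q = 17.4 × 2.7 = 46.98 kPa.
Cohesion term c·N_c·s_c = 13 × 42.2 × 1.3 = 713.18 kPa; surcharge term q·N_q = 46.98 × 29.4 = 1381.2 kPa; self-weight term 0.5·γ·B·N_γ·s_γ = 0.5 × 17.4 × 3.1 × 31.1 × 0.8 = 671.01 kPa.
q_ult = 713.18 + 1381.2 + 671.01 = 2765.4 kPa.
Gross allowable pressure q_all = 2765.4 / 3 = 921.8 kPa.
Footing area = 9.61 m², so allowable column load = 921.8 × 9.61 = 8858.5 kN.

P_all ≈ 8860 kN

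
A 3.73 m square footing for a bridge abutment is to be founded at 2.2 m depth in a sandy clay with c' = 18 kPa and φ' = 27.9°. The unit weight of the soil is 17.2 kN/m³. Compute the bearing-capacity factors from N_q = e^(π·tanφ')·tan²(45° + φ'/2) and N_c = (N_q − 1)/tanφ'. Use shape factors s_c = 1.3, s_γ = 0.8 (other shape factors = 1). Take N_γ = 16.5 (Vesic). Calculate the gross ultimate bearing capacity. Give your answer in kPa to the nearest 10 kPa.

q_ult ≈ 1570 kPa

tan27.9° = 0.5295, so N_q = e^(π×0.5295)·tan²(58.95°) = 5.277 × 2.759 = 14.56.
N_c = (14.56 − 1)/tan27.9° = 25.61.
q = γ·D_f = 17.2 × 2.2 = 37.84 kPa.
c·N_c·s_c = 18 × 25.609 × 1.3 = 599.25 kPa
q·N_q = 37.84 × 14.559 = 550.92 kPa
0.5·γ·B·N_γ·s_γ = 0.5 × 17.2 × 3.73 × 16.5 × 0.8 = 423.43 kPa
q_ult = 599.25 + 550.92 + 423.43 = 1573.6 kPa.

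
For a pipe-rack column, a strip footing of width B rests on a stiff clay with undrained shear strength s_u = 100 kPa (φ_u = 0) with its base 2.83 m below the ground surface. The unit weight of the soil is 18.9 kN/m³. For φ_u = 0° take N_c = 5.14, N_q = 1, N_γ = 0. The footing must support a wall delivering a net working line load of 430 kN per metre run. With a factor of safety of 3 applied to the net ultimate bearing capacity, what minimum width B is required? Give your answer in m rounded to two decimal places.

Effective surcharge at the founding depth q = γ·D_f = 18.9 × 2.83 = 53.487 kPa.
q_ult = c·N_c + q·N_q
     = 100 × 5.14 + 53.487 × 1
     = 514 + 53.487 = 567.49 kPa.
For φ = 0 the ½γBN_γ term vanishes, so q_ult is independent of B. q_net = 567.49 − 53.487 = 514 kPa; q_all(net) = 514/3 = 171.33 kPa.
Required width B = w / q_all(net) = 430 / 171.33 = 2.51 m.

B = 2.51 m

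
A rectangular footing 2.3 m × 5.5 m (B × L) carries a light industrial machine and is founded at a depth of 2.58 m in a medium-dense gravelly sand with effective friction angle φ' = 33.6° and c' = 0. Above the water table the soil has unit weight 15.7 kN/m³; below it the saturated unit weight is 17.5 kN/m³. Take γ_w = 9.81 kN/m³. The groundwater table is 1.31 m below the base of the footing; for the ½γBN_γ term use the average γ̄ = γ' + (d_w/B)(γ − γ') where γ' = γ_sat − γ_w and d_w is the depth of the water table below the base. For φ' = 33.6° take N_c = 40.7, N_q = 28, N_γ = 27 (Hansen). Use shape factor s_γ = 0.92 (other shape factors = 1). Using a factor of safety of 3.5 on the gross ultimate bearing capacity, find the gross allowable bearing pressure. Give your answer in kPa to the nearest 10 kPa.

q_all ≈ 420 kPa

Effective surcharge at the founding depth q = γ·D_f = 15.7 × 2.58 = 40.506 kPa.
With d_w = 1.31 m < B, γ̄ = 7.69 + (1.31/2.3) × (15.7 − 7.69) = 12.252 kN/m³.
q_ult = q·N_q + 0.5·γ·B·N_γ·s_γ
     = 40.506 × 28 + 0.5 × 12.252 × 2.3 × 27 × 0.92
     = 1134.2 + 350 = 1484.2 kPa.
q_all = 1484.2 / 3.5 = 424.05 kPa.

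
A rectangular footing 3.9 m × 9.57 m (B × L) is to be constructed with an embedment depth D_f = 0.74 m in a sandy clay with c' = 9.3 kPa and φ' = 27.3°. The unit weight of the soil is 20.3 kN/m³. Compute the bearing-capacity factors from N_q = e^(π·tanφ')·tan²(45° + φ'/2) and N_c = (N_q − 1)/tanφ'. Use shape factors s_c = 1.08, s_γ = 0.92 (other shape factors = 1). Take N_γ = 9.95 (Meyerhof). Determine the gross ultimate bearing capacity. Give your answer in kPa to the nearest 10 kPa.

tan27.3° = 0.5161, so N_q = e^(π×0.5161)·tan²(58.65°) = 5.061 × 2.694 = 13.64.
N_c = (13.64 − 1)/tan27.3° = 24.48.
Overburden at base level: q = 20.3 × 0.74 = 15.022 kPa.
Cohesion term c·N_c·s_c = 9.3 × 24.481 × 1.08 = 245.89 kPa; surcharge term q·N_q = 15.022 × 13.636 = 204.84 kPa; self-weight term 0.5·γ·B·N_γ·s_γ = 0.5 × 20.3 × 3.9 × 9.95 × 0.92 = 362.36 kPa.
q_ult = 245.89 + 204.84 + 362.36 = 813.09 kPa.

q_ult ≈ 810 kPa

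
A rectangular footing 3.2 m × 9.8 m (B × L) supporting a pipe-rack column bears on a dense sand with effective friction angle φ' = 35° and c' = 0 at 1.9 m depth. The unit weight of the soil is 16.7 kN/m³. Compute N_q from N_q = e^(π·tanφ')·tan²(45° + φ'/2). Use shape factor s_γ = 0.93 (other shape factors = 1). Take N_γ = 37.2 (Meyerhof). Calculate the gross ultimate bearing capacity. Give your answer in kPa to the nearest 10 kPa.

tan35° = 0.7002, so N_q = e^(π×0.7002)·tan²(62.5°) = 9.023 × 3.69 = 33.3.
q = γ·D_f = 16.7 × 1.9 = 31.73 kPa.
q·N_q = 31.73 × 33.296 = 1056.5 kPa
0.5·γ·B·N_γ·s_γ = 0.5 × 16.7 × 3.2 × 37.2 × 0.93 = 924.41 kPa
q_ult = 1056.5 + 924.41 = 1980.9 kPa.

q_ult ≈ 1980 kPa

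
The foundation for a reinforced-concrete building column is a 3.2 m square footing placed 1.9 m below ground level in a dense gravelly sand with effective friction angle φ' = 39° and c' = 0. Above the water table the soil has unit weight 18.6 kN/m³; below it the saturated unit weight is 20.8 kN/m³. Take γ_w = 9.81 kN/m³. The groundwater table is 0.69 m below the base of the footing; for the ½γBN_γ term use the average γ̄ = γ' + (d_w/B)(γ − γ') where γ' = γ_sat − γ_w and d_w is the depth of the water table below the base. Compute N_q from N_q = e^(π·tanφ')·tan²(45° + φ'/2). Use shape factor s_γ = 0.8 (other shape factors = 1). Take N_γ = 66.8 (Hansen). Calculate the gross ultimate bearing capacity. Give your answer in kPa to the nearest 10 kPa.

tan39° = 0.8098, so N_q = e^(π×0.8098)·tan²(64.5°) = 12.731 × 4.395 = 55.96.
Effective surcharge at the founding depth q = γ·D_f = 18.6 × 1.9 = 35.34 kPa.
With d_w = 0.69 m < B, γ̄ = 10.99 + (0.69/3.2) × (18.6 − 10.99) = 12.631 kN/m³.
q_ult = q·N_q + 0.5·γ·B·N_γ·s_γ
     = 35.34 × 55.957 + 0.5 × 12.631 × 3.2 × 66.8 × 0.8
     = 1977.5 + 1080 = 3057.5 kPa.

q_ult ≈ 3060 kPa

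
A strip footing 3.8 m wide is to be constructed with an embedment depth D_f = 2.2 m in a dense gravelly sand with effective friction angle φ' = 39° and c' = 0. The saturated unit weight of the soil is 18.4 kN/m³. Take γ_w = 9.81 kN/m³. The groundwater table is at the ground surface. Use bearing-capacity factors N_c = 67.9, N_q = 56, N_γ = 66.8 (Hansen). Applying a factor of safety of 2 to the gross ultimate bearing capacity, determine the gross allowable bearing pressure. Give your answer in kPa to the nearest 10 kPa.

γ' = 18.4 − 9.81 = 8.59 kN/m³ (submerged throughout). q = 8.59 × 2.2 = 18.898 kPa; the same γ' applies in the ½γBN_γ term.
q·N_q = 18.898 × 56 = 1058.3 kPa
0.5·γ·B·N_γ = 0.5 × 8.59 × 3.8 × 66.8 = 1090.2 kPa
q_ult = 1058.3 + 1090.2 = 2148.5 kPa.
q_all = q_ult / FS = 2148.5 / 2 = 1074.3 kPa.

q_all ≈ 1070 kPa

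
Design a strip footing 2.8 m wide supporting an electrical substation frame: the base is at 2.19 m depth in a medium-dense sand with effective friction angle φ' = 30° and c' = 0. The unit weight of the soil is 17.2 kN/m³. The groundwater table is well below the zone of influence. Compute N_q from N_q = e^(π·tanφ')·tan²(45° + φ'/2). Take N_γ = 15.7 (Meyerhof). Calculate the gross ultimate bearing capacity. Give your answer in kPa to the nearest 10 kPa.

tan30° = 0.5774, so N_q = e^(π×0.5774)·tan²(60°) = 6.134 × 3.0 = 18.4.
q = γ·D_f = 17.2 × 2.19 = 37.668 kPa.
q·N_q = 37.668 × 18.401 = 693.13 kPa
0.5·γ·B·N_γ = 0.5 × 17.2 × 2.8 × 15.7 = 378.06 kPa
q_ult = 693.13 + 378.06 = 1071.2 kPa.

q_ult ≈ 1070 kPa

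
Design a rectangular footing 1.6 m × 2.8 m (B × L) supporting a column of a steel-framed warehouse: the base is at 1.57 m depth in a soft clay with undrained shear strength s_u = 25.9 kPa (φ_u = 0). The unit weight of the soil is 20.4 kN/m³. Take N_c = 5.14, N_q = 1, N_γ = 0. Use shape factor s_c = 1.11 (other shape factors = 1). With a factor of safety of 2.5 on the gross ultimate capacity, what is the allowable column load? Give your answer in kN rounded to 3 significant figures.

P_all ≈ 322 kN

Effective surcharge at the founding depth q = γ·D_f = 20.4 × 1.57 = 32.028 kPa.
q_ult = c·N_c·s_c + q·N_q
     = 25.9 × 5.14 × 1.11 + 32.028 × 1
     = 147.77 + 32.028 = 179.8 kPa.
Gross allowable pressure q_all = 179.8 / 2.5 = 71.919 kPa.
Footing area = 4.48 m², so allowable column load = 71.919 × 4.48 = 322.2 kN.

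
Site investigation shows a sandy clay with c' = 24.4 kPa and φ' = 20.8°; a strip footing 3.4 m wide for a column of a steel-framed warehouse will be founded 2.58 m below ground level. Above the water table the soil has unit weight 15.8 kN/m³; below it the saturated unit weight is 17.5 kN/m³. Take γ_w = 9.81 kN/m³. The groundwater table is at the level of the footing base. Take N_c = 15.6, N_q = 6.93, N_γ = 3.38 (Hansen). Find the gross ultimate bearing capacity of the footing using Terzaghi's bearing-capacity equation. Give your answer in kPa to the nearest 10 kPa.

q_ult ≈ 710 kPa

q = γ·D_f = 15.8 × 2.58 = 40.764 kPa.
For the ½γBN_γ term take γ' = 17.5 − 9.81 = 7.69 kN/m³ (soil below base is submerged).
c·N_c = 24.4 × 15.6 = 380.64 kPa
q·N_q = 40.764 × 6.93 = 282.49 kPa
0.5·γ·B·N_γ = 0.5 × 7.69 × 3.4 × 3.38 = 44.187 kPa
q_ult = 380.64 + 282.49 + 44.187 = 707.32 kPa.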